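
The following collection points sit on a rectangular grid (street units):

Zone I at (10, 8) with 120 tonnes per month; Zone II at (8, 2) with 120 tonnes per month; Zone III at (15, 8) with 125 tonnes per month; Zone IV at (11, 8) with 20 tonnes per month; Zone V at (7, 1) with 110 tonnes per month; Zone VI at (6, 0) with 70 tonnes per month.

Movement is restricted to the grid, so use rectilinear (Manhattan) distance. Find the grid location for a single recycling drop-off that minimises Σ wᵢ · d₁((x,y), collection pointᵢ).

Manhattan distance separates: Σwᵢ(|x−xᵢ|+|y−yᵢ|) = Σwᵢ|x−xᵢ| + Σwᵢ|y−yᵢ|, so x and y are optimised independently as 1-D weighted medians.
Total weight W = 565; half = 282.5.
x-coordinate, sorted with cumulative weight:
  x=6 (Zone VI, w=70) cum 70
  x=7 (Zone V, w=110) cum 180
  x=8 (Zone II, w=120) cum 300  ← median
  x=10 (Zone I, w=120) cum 420
  x=11 (Zone IV, w=20) cum 440
  x=15 (Zone III, w=125) cum 565
⇒ x* = 8
y-coordinate, sorted with cumulative weight:
  y=0 (Zone VI, w=70) cum 70
  y=1 (Zone V, w=110) cum 180
  y=2 (Zone II, w=120) cum 300  ← median
  y=8 (Zone I, w=120) cum 420
  y=8 (Zone III, w=125) cum 545
  y=8 (Zone IV, w=20) cum 565
⇒ y* = 2

(8, 2)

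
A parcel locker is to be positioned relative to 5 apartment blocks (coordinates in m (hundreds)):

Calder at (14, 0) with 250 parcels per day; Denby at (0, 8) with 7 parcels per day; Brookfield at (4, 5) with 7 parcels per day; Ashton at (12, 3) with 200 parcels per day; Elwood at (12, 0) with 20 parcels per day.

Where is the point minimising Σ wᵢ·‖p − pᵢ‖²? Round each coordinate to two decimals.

(12.74, 1.43)

The minimiser of Σwᵢ‖p−pᵢ‖² is the weighted centroid p* = (Σwᵢpᵢ)/(Σwᵢ).
Σwᵢ = 484.
Σwᵢxᵢ = 250·14 + 7·0 + 7·4 + 200·12 + 20·12 = 6168.
Σwᵢyᵢ = 250·0 + 7·8 + 7·5 + 200·3 + 20·0 = 691.
x* = 6168/484 = 12.74, y* = 691/484 = 1.43.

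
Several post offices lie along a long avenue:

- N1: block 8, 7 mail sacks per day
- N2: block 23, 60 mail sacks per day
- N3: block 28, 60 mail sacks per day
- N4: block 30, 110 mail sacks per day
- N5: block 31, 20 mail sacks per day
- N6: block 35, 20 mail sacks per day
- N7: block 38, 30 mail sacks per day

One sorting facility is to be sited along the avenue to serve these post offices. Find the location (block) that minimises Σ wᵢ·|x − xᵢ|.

For a sum of weighted absolute distances on a line, the optimum is the weighted median (not the mean). Total weight W = 307; half-weight = 153.5.
Sort by position and accumulate weight:
  block 8 (N1, w=7) → cum 7
  block 23 (N2, w=60) → cum 67
  block 28 (N3, w=60) → cum 127
  block 30 (N4, w=110) → cum 237  ≥ 153.5 → median here
  block 31 (N5, w=20) → cum 257
  block 35 (N6, w=20) → cum 277
  block 38 (N7, w=30) → cum 307
Optimal location: block 30.

x = 30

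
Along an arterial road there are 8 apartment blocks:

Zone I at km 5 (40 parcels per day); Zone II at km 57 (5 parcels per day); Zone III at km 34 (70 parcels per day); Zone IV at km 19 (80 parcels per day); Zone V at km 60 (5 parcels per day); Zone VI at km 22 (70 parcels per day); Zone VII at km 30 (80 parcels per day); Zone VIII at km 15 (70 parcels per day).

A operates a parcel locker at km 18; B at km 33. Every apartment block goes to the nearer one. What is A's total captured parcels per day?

260

The indifferent point is the midpoint (18+33)/2 = 25.5; apartment blocks left of it (closer to A at 18) go to A, those right go to B.
  Zone I at 5 (w=40) → A
  Zone VIII at 15 (w=70) → A
  Zone IV at 19 (w=80) → A
  Zone VI at 22 (w=70) → A
  Zone VII at 30 (w=80) → B
  Zone III at 34 (w=70) → B
  Zone II at 57 (w=5) → B
  Zone V at 60 (w=5) → B
A captures 260; B captures 160.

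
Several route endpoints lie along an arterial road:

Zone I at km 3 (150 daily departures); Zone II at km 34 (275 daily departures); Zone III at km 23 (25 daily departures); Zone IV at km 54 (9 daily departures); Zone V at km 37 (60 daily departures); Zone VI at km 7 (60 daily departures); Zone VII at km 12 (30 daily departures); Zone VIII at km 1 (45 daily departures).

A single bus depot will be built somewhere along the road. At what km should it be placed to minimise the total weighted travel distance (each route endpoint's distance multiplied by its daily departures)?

x = 34

For a sum of weighted absolute distances on a line, the optimum is the weighted median (not the mean). Total weight W = 654; half-weight = 327.
Sort by position and accumulate weight:
  km 1 (Zone VIII, w=45) → cum 45
  km 3 (Zone I, w=150) → cum 195
  km 7 (Zone VI, w=60) → cum 255
  km 12 (Zone VII, w=30) → cum 285
  km 23 (Zone III, w=25) → cum 310
  km 34 (Zone II, w=275) → cum 585  ≥ 327 → median here
  km 37 (Zone V, w=60) → cum 645
  km 54 (Zone IV, w=9) → cum 654
Optimal location: km 34.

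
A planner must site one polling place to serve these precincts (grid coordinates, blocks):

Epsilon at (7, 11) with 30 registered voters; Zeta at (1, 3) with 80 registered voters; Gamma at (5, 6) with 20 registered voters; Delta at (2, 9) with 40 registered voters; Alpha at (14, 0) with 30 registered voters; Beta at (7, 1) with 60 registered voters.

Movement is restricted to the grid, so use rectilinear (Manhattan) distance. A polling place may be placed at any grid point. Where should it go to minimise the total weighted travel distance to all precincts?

(5, 3)

Manhattan distance separates: Σwᵢ(|x−xᵢ|+|y−yᵢ|) = Σwᵢ|x−xᵢ| + Σwᵢ|y−yᵢ|, so x and y are optimised independently as 1-D weighted medians.
Total weight W = 260; half = 130.
x-coordinate, sorted with cumulative weight:
  x=1 (Zeta, w=80) cum 80
  x=2 (Delta, w=40) cum 120
  x=5 (Gamma, w=20) cum 140  ← median
  x=7 (Epsilon, w=30) cum 170
  x=7 (Beta, w=60) cum 230
  x=14 (Alpha, w=30) cum 260
⇒ x* = 5
y-coordinate, sorted with cumulative weight:
  y=0 (Alpha, w=30) cum 30
  y=1 (Beta, w=60) cum 90
  y=3 (Zeta, w=80) cum 170  ← median
  y=6 (Gamma, w=20) cum 190
  y=9 (Delta, w=40) cum 230
  y=11 (Epsilon, w=30) cum 260
⇒ y* = 3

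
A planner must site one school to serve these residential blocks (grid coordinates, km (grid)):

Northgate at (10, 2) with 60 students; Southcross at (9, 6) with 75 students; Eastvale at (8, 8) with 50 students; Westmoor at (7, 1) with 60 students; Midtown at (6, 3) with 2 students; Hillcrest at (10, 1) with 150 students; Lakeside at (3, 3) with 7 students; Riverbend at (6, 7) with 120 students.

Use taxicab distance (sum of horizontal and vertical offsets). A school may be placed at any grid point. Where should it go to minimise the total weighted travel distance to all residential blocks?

(9, 2)

Manhattan distance separates: Σwᵢ(|x−xᵢ|+|y−yᵢ|) = Σwᵢ|x−xᵢ| + Σwᵢ|y−yᵢ|, so x and y are optimised independently as 1-D weighted medians.
Total weight W = 524; half = 262.
x-coordinate, sorted with cumulative weight:
  x=3 (Lakeside, w=7) cum 7
  x=6 (Midtown, w=2) cum 9
  x=6 (Riverbend, w=120) cum 129
  x=7 (Westmoor, w=60) cum 189
  x=8 (Eastvale, w=50) cum 239
  x=9 (Southcross, w=75) cum 314  ← median
  x=10 (Northgate, w=60) cum 374
  x=10 (Hillcrest, w=150) cum 524
⇒ x* = 9
y-coordinate, sorted with cumulative weight:
  y=1 (Westmoor, w=60) cum 60
  y=1 (Hillcrest, w=150) cum 210
  y=2 (Northgate, w=60) cum 270  ← median
  y=3 (Midtown, w=2) cum 272
  y=3 (Lakeside, w=7) cum 279
  y=6 (Southcross, w=75) cum 354
  y=7 (Riverbend, w=120) cum 474
  y=8 (Eastvale, w=50) cum 524
⇒ y* = 2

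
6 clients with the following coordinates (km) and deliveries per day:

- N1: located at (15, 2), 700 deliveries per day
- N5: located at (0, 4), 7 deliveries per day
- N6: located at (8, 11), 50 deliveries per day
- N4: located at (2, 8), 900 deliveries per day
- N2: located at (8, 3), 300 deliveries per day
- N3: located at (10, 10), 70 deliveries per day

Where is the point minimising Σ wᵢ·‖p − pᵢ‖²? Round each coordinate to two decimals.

(7.79, 5.32)

The minimiser of Σwᵢ‖p−pᵢ‖² is the weighted centroid p* = (Σwᵢpᵢ)/(Σwᵢ).
Σwᵢ = 2027.
Σwᵢxᵢ = 700·15 + 7·0 + 50·8 + 900·2 + 300·8 + 70·10 = 15800.
Σwᵢyᵢ = 700·2 + 7·4 + 50·11 + 900·8 + 300·3 + 70·10 = 10778.
x* = 15800/2027 = 7.79, y* = 10778/2027 = 5.32.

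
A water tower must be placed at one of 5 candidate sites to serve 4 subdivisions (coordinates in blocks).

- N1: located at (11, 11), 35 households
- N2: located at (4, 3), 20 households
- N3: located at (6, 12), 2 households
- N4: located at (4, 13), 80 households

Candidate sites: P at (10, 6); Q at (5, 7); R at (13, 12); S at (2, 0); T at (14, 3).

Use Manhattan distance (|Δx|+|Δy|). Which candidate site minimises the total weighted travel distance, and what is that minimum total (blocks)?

Q, total 1022 blocks

Total weighted distance at each candidate:
  P (10, 6): total = 1450
  Q (5, 7): total = 1022
  R (13, 12): total = 1279
  S (2, 0): total = 2032
  T (14, 3): total = 2219
Minimum is at Q with total 1022 blocks.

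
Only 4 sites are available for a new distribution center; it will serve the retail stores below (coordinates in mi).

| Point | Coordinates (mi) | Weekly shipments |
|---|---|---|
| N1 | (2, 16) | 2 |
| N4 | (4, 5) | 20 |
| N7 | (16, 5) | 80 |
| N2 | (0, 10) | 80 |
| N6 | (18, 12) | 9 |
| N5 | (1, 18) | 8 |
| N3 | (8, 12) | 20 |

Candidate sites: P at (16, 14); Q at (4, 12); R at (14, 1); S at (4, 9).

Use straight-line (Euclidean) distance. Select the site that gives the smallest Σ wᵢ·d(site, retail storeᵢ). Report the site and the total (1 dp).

Total weighted distance at each candidate:
  P (16, 14): total = 2682.3
  Q (4, 12): total = 1877.8
  R (14, 1): total = 2470.2
  S (4, 9): total = 1741.1
Minimum is at S with total 1741.1 mi.

S, total 1741.1 mi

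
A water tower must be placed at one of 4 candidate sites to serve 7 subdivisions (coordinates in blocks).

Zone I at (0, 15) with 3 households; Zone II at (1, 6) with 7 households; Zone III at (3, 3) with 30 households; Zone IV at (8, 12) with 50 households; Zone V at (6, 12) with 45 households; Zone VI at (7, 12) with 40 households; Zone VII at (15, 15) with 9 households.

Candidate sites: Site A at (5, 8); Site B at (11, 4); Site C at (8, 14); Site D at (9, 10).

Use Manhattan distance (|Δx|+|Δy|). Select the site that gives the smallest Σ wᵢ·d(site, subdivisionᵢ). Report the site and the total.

Total weighted distance at each candidate:
  Site A (5, 8): total = 1256
  Site B (11, 4): total = 2170
  Site C (8, 14): total = 1084
  Site D (9, 10): total = 1150
Minimum is at Site C with total 1084 blocks.

Site C, total 1084 blocks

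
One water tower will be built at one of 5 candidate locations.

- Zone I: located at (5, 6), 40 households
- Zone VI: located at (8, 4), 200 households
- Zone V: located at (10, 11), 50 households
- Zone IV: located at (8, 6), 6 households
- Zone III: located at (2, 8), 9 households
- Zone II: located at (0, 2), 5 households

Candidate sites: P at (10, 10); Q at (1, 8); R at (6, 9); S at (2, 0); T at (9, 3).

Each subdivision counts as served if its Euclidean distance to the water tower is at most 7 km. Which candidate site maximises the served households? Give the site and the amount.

R, covering 305

Coverage radius r = 7 km; a point is covered iff (Δx)²+(Δy)² ≤ 7² = 49.
  P (10, 10): covers {Zone I, Zone VI, Zone V, Zone IV} → 296
  Q (1, 8): covers {Zone I, Zone III, Zone II} → 54
  R (6, 9): covers {Zone I, Zone VI, Zone V, Zone IV, Zone III} → 305
  S (2, 0): covers {Zone I, Zone II} → 45
  T (9, 3): covers {Zone I, Zone VI, Zone IV} → 246
Maximum coverage at R: 305 households.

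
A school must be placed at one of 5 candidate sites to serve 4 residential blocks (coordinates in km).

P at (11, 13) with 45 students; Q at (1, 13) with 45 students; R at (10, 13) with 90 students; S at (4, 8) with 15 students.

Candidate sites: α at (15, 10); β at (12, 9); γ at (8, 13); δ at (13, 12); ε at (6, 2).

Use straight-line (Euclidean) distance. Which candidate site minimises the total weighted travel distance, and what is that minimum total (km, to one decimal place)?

γ, total 726.0 km

Total weighted distance at each candidate:
  α (15, 10): total = 1561.8
  β (12, 9): total = 1235.7
  γ (8, 13): total = 726.0
  δ (13, 12): total = 1074.8
  ε (6, 2): total = 2235.8
Minimum is at γ with total 726.0 km.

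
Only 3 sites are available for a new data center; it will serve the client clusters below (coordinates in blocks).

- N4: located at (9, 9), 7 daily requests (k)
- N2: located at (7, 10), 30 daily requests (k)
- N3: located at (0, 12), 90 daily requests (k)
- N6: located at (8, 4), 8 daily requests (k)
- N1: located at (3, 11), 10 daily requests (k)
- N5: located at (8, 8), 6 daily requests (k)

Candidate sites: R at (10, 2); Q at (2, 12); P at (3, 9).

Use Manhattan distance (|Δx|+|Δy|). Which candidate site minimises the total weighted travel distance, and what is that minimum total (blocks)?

Q, total 652 blocks

Total weighted distance at each candidate:
  R (10, 2): total = 2426
  Q (2, 12): total = 652
  P (3, 9): total = 868
Minimum is at Q with total 652 blocks.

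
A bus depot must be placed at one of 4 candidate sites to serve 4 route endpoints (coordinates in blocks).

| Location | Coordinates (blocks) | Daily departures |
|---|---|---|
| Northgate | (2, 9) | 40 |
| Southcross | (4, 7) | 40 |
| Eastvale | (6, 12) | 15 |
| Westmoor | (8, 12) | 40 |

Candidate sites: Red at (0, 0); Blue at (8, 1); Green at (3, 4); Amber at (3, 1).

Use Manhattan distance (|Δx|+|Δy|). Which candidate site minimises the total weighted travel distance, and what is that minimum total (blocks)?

Total weighted distance at each candidate:
  Red (0, 0): total = 1950
  Blue (8, 1): total = 1595
  Green (3, 4): total = 1085
  Amber (3, 1): total = 1490
Minimum is at Green with total 1085 blocks.

Green, total 1085 blocks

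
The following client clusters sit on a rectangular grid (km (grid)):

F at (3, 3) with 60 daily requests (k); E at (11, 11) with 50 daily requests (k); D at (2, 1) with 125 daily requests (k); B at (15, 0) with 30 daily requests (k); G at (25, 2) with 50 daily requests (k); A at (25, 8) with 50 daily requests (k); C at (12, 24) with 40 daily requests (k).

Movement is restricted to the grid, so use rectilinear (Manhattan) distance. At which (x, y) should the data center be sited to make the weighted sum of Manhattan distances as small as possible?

(11, 2)

Manhattan distance separates: Σwᵢ(|x−xᵢ|+|y−yᵢ|) = Σwᵢ|x−xᵢ| + Σwᵢ|y−yᵢ|, so x and y are optimised independently as 1-D weighted medians.
Total weight W = 405; half = 202.5.
x-coordinate, sorted with cumulative weight:
  x=2 (D, w=125) cum 125
  x=3 (F, w=60) cum 185
  x=11 (E, w=50) cum 235  ← median
  x=12 (C, w=40) cum 275
  x=15 (B, w=30) cum 305
  x=25 (G, w=50) cum 355
  x=25 (A, w=50) cum 405
⇒ x* = 11
y-coordinate, sorted with cumulative weight:
  y=0 (B, w=30) cum 30
  y=1 (D, w=125) cum 155
  y=2 (G, w=50) cum 205  ← median
  y=3 (F, w=60) cum 265
  y=8 (A, w=50) cum 315
  y=11 (E, w=50) cum 365
  y=24 (C, w=40) cum 405
⇒ y* = 2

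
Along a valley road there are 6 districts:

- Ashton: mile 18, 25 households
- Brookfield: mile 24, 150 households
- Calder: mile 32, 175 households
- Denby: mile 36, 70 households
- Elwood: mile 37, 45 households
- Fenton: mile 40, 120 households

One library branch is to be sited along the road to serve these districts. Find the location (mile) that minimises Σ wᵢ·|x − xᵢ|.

For a sum of weighted absolute distances on a line, the optimum is the weighted median (not the mean). Total weight W = 585; half-weight = 292.5.
Sort by position and accumulate weight:
  mile 18 (Ashton, w=25) → cum 25
  mile 24 (Brookfield, w=150) → cum 175
  mile 32 (Calder, w=175) → cum 350  ≥ 292.5 → median here
  mile 36 (Denby, w=70) → cum 420
  mile 37 (Elwood, w=45) → cum 465
  mile 40 (Fenton, w=120) → cum 585
Optimal location: mile 32.

x = 32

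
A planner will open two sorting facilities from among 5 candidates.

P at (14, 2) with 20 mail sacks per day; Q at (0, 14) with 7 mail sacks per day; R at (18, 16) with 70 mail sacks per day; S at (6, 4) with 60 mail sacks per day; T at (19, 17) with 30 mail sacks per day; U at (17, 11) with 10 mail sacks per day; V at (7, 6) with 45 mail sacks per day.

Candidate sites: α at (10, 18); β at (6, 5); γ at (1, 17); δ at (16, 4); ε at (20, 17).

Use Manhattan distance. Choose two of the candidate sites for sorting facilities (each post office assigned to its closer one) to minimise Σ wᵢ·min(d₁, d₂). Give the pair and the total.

Evaluate every pair (each demand assigned to the nearer of the two):
  {β, ε}: total = 805
  {α, β}: total = 1608
  {δ, ε}: total = 1656
  {β, δ}: total = 1875
  {α, δ}: total = 2353
  {β, γ}: total = 2368
  {α, ε}: total = 2583
  {γ, ε}: total = 2623
  {γ, δ}: total = 2743
  {α, γ}: total = 3323
Best pair: {β, ε} with total 805.

{β, ε}, total 805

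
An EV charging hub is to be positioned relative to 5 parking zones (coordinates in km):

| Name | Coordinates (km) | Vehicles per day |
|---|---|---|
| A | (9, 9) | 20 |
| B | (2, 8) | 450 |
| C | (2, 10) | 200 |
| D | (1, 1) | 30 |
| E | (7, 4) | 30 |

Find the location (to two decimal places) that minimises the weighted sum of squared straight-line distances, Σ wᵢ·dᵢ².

The minimiser of Σwᵢ‖p−pᵢ‖² is the weighted centroid p* = (Σwᵢpᵢ)/(Σwᵢ).
Σwᵢ = 730.
Σwᵢxᵢ = 20·9 + 450·2 + 200·2 + 30·1 + 30·7 = 1720.
Σwᵢyᵢ = 20·9 + 450·8 + 200·10 + 30·1 + 30·4 = 5930.
x* = 1720/730 = 2.36, y* = 5930/730 = 8.12.

(2.36, 8.12)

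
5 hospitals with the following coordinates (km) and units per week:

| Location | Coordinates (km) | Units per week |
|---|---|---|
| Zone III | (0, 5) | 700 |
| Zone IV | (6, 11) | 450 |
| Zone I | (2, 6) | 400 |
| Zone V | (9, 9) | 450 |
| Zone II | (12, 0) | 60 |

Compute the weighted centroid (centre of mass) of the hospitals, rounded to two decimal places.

The minimiser of Σwᵢ‖p−pᵢ‖² is the weighted centroid p* = (Σwᵢpᵢ)/(Σwᵢ).
Σwᵢ = 2060.
Σwᵢxᵢ = 700·0 + 450·6 + 400·2 + 450·9 + 60·12 = 8270.
Σwᵢyᵢ = 700·5 + 450·11 + 400·6 + 450·9 + 60·0 = 14900.
x* = 8270/2060 = 4.01, y* = 14900/2060 = 7.23.

(4.01, 7.23)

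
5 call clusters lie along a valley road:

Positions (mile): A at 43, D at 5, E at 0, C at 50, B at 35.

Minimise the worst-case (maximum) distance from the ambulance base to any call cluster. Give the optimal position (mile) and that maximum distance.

The 1-center on a line is the midpoint of the two extreme points: leftmost at 0, rightmost at 50.
Optimal location = (0 + 50)/2 = 25; maximum distance = (50 − 0)/2 = 25.

location 25, max distance 25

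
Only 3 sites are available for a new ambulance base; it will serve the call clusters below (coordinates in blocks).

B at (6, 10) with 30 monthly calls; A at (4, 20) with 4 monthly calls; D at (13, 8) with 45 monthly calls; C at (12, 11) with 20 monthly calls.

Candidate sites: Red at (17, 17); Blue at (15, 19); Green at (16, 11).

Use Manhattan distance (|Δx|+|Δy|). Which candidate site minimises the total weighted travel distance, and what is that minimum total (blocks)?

Green, total 764 blocks

Total weighted distance at each candidate:
  Red (17, 17): total = 1409
  Blue (15, 19): total = 1393
  Green (16, 11): total = 764
Minimum is at Green with total 764 blocks.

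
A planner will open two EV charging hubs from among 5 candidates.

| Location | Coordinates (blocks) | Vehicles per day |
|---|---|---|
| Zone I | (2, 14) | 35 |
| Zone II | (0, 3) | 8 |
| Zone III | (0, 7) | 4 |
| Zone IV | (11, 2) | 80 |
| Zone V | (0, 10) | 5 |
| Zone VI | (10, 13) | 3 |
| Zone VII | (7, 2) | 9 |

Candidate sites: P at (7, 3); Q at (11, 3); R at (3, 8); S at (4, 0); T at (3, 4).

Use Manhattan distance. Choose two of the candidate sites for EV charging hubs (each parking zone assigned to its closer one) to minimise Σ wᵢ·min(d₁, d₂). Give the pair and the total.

{Q, R}, total 508

Evaluate every pair (each demand assigned to the nearer of the two):
  {Q, R}: total = 508
  {Q, T}: total = 644
  {P, R}: total = 787
  {P, Q}: total = 852
  {Q, S}: total = 888
  {P, T}: total = 934
  {R, S}: total = 1143
  {P, S}: total = 1178
  {R, T}: total = 1208
  {S, T}: total = 1299
Best pair: {Q, R} with total 508.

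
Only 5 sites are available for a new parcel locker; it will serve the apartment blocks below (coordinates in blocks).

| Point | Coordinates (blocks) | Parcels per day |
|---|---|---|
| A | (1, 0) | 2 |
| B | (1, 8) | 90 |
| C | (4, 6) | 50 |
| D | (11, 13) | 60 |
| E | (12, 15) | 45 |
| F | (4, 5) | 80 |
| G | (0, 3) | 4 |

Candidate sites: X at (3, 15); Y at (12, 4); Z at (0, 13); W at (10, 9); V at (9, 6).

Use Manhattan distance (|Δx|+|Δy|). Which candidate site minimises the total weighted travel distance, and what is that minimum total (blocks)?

V, total 2786 blocks

Total weighted distance at each candidate:
  X (3, 15): total = 3289
  Y (12, 4): total = 3747
  Z (0, 13): total = 3408
  W (10, 9): total = 2910
  V (9, 6): total = 2786
Minimum is at V with total 2786 blocks.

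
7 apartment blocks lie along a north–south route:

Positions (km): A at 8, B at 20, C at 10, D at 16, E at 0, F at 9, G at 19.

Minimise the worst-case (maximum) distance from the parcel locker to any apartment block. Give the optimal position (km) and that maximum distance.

The 1-center on a line is the midpoint of the two extreme points: leftmost at 0, rightmost at 20.
Optimal location = (0 + 20)/2 = 10; maximum distance = (20 − 0)/2 = 10.

location 10, max distance 10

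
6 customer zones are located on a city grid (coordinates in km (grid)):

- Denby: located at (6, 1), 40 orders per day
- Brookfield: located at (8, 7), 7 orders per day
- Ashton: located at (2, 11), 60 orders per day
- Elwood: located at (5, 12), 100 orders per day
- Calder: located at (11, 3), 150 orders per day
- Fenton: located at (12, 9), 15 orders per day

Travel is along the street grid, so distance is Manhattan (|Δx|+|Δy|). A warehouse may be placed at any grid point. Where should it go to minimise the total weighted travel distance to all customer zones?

Manhattan distance separates: Σwᵢ(|x−xᵢ|+|y−yᵢ|) = Σwᵢ|x−xᵢ| + Σwᵢ|y−yᵢ|, so x and y are optimised independently as 1-D weighted medians.
Total weight W = 372; half = 186.
x-coordinate, sorted with cumulative weight:
  x=2 (Ashton, w=60) cum 60
  x=5 (Elwood, w=100) cum 160
  x=6 (Denby, w=40) cum 200  ← median
  x=8 (Brookfield, w=7) cum 207
  x=11 (Calder, w=150) cum 357
  x=12 (Fenton, w=15) cum 372
⇒ x* = 6
y-coordinate, sorted with cumulative weight:
  y=1 (Denby, w=40) cum 40
  y=3 (Calder, w=150) cum 190  ← median
  y=7 (Brookfield, w=7) cum 197
  y=9 (Fenton, w=15) cum 212
  y=11 (Ashton, w=60) cum 272
  y=12 (Elwood, w=100) cum 372
⇒ y* = 3

(6, 3)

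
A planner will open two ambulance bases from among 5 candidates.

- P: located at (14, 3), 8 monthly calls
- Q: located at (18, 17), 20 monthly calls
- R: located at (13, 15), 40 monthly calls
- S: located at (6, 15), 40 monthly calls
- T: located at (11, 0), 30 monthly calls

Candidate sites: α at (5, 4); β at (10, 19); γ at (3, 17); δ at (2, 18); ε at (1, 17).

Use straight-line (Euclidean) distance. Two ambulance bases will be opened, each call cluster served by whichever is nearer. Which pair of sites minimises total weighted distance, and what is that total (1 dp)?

{α, β}, total 880.0

Evaluate every pair (each demand assigned to the nearer of the two):
  {α, β}: total = 880.0
  {α, γ}: total = 1140.9
  {β, γ}: total = 1204.7
  {α, δ}: total = 1265.5
  {β, δ}: total = 1267.7
  {β, ε}: total = 1283.1
  {α, ε}: total = 1330.8
  {γ, δ}: total = 1558.2
  {γ, ε}: total = 1558.2
  {δ, ε}: total = 1721.2
Best pair: {α, β} with total 880.0.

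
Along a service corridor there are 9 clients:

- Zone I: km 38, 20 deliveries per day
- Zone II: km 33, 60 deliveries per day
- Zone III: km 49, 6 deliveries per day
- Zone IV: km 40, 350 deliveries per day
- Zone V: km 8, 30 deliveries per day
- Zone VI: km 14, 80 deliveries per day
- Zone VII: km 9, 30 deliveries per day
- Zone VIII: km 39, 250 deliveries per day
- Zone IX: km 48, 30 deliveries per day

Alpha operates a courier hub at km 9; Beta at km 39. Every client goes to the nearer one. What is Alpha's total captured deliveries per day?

The indifferent point is the midpoint (9+39)/2 = 24; clients left of it (closer to Alpha at 9) go to Alpha, those right go to Beta.
  Zone V at 8 (w=30) → Alpha
  Zone VII at 9 (w=30) → Alpha
  Zone VI at 14 (w=80) → Alpha
  Zone II at 33 (w=60) → Beta
  Zone I at 38 (w=20) → Beta
  Zone VIII at 39 (w=250) → Beta
  Zone IV at 40 (w=350) → Beta
  Zone IX at 48 (w=30) → Beta
  Zone III at 49 (w=6) → Beta
Alpha captures 140; Beta captures 716.

140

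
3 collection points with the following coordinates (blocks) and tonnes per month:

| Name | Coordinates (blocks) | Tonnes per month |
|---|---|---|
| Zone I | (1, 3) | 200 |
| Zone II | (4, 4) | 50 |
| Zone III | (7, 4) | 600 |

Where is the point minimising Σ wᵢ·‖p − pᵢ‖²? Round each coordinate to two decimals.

The minimiser of Σwᵢ‖p−pᵢ‖² is the weighted centroid p* = (Σwᵢpᵢ)/(Σwᵢ).
Σwᵢ = 850.
Σwᵢxᵢ = 200·1 + 50·4 + 600·7 = 4600.
Σwᵢyᵢ = 200·3 + 50·4 + 600·4 = 3200.
x* = 4600/850 = 5.41, y* = 3200/850 = 3.76.

(5.41, 3.76)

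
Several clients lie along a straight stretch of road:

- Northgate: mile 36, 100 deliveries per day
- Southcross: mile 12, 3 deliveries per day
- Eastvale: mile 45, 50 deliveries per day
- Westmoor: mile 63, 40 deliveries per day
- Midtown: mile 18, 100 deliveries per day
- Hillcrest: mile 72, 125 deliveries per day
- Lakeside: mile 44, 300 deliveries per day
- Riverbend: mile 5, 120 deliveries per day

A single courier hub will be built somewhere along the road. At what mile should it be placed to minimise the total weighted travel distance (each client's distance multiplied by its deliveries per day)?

For a sum of weighted absolute distances on a line, the optimum is the weighted median (not the mean). Total weight W = 838; half-weight = 419.
Sort by position and accumulate weight:
  mile 5 (Riverbend, w=120) → cum 120
  mile 12 (Southcross, w=3) → cum 123
  mile 18 (Midtown, w=100) → cum 223
  mile 36 (Northgate, w=100) → cum 323
  mile 44 (Lakeside, w=300) → cum 623  ≥ 419 → median here
  mile 45 (Eastvale, w=50) → cum 673
  mile 63 (Westmoor, w=40) → cum 713
  mile 72 (Hillcrest, w=125) → cum 838
Optimal location: mile 44.

x = 44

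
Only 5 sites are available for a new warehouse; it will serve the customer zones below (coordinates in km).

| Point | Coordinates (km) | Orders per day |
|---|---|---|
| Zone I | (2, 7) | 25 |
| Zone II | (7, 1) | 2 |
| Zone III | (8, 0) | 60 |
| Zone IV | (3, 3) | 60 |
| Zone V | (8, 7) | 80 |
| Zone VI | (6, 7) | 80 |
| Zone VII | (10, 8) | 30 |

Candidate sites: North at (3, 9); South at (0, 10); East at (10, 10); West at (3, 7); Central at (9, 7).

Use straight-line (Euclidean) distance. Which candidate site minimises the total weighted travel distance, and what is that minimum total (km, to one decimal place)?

Total weighted distance at each candidate:
  North (3, 9): total = 1982.9
  South (0, 10): total = 2864.4
  East (10, 10): total = 2186.9
  West (3, 7): total = 1647.7
  Central (9, 7): total = 1407.0
Minimum is at Central with total 1407.0 km.

Central, total 1407.0 km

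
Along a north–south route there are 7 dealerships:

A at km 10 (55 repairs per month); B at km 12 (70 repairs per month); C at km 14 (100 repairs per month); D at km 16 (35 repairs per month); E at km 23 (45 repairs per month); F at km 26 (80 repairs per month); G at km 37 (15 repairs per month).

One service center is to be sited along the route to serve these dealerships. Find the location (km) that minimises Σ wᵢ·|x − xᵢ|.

For a sum of weighted absolute distances on a line, the optimum is the weighted median (not the mean). Total weight W = 400; half-weight = 200.
Sort by position and accumulate weight:
  km 10 (A, w=55) → cum 55
  km 12 (B, w=70) → cum 125
  km 14 (C, w=100) → cum 225  ≥ 200 → median here
  km 16 (D, w=35) → cum 260
  km 23 (E, w=45) → cum 305
  km 26 (F, w=80) → cum 385
  km 37 (G, w=15) → cum 400
Optimal location: km 14.

x = 14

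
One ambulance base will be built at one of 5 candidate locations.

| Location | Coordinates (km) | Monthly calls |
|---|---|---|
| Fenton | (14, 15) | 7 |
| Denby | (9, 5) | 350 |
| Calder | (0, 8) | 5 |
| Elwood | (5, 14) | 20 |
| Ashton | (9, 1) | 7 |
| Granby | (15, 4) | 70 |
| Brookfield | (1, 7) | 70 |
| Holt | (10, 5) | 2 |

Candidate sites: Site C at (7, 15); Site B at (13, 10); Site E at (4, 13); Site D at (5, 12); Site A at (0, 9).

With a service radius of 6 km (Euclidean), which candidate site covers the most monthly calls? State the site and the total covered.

Site A, covering 75

Coverage radius r = 6 km; a point is covered iff (Δx)²+(Δy)² ≤ 6² = 36.
  Site C (7, 15): covers {Elwood} → 20
  Site B (13, 10): covers {Fenton, Holt} → 9
  Site E (4, 13): covers {Elwood} → 20
  Site D (5, 12): covers {Elwood} → 20
  Site A (0, 9): covers {Calder, Brookfield} → 75
Maximum coverage at Site A: 75 monthly calls.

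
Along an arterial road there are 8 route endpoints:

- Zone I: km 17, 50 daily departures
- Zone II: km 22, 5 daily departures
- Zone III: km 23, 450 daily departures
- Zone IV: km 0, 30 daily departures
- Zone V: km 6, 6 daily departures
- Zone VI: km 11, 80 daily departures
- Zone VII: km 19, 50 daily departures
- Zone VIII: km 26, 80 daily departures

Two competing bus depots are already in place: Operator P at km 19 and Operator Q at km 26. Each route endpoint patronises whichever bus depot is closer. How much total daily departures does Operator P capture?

The indifferent point is the midpoint (19+26)/2 = 22.5; route endpoints left of it (closer to Operator P at 19) go to Operator P, those right go to Operator Q.
  Zone IV at 0 (w=30) → Operator P
  Zone V at 6 (w=6) → Operator P
  Zone VI at 11 (w=80) → Operator P
  Zone I at 17 (w=50) → Operator P
  Zone VII at 19 (w=50) → Operator P
  Zone II at 22 (w=5) → Operator P
  Zone III at 23 (w=450) → Operator Q
  Zone VIII at 26 (w=80) → Operator Q
Operator P captures 221; Operator Q captures 530.

221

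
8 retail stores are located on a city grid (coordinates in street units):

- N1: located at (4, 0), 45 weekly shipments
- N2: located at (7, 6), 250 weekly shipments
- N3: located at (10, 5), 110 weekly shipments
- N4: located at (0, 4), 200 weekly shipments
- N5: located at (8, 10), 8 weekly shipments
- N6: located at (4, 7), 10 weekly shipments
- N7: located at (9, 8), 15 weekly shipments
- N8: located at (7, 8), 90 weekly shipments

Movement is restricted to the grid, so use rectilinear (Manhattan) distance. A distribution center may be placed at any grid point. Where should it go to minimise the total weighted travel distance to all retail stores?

(7, 6)

Manhattan distance separates: Σwᵢ(|x−xᵢ|+|y−yᵢ|) = Σwᵢ|x−xᵢ| + Σwᵢ|y−yᵢ|, so x and y are optimised independently as 1-D weighted medians.
Total weight W = 728; half = 364.
x-coordinate, sorted with cumulative weight:
  x=0 (N4, w=200) cum 200
  x=4 (N1, w=45) cum 245
  x=4 (N6, w=10) cum 255
  x=7 (N2, w=250) cum 505  ← median
  x=7 (N8, w=90) cum 595
  x=8 (N5, w=8) cum 603
  x=9 (N7, w=15) cum 618
  x=10 (N3, w=110) cum 728
⇒ x* = 7
y-coordinate, sorted with cumulative weight:
  y=0 (N1, w=45) cum 45
  y=4 (N4, w=200) cum 245
  y=5 (N3, w=110) cum 355
  y=6 (N2, w=250) cum 605  ← median
  y=7 (N6, w=10) cum 615
  y=8 (N7, w=15) cum 630
  y=8 (N8, w=90) cum 720
  y=10 (N5, w=8) cum 728
⇒ y* = 6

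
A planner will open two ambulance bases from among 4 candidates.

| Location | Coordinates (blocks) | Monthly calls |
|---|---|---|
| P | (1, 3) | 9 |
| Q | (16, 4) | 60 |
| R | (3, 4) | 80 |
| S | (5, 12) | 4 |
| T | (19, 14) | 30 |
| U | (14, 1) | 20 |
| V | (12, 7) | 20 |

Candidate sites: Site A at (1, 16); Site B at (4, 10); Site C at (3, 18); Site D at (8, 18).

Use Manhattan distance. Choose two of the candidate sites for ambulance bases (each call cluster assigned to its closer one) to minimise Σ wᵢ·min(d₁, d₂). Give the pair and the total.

Evaluate every pair (each demand assigned to the nearer of the two):
  {Site B, Site D}: total = 2792
  {Site A, Site B}: total = 2912
  {Site B, Site C}: total = 2912
  {Site A, Site D}: total = 3799
  {Site C, Site D}: total = 3835
  {Site A, Site C}: total = 4449
Best pair: {Site B, Site D} with total 2792.

{Site B, Site D}, total 2792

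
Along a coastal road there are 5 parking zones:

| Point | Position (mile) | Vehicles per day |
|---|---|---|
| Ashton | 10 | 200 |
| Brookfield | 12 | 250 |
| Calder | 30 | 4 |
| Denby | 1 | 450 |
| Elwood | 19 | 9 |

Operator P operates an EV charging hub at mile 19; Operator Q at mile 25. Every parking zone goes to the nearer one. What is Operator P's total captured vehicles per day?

909

The indifferent point is the midpoint (19+25)/2 = 22; parking zones left of it (closer to Operator P at 19) go to Operator P, those right go to Operator Q.
  Denby at 1 (w=450) → Operator P
  Ashton at 10 (w=200) → Operator P
  Brookfield at 12 (w=250) → Operator P
  Elwood at 19 (w=9) → Operator P
  Calder at 30 (w=4) → Operator Q
Operator P captures 909; Operator Q captures 4.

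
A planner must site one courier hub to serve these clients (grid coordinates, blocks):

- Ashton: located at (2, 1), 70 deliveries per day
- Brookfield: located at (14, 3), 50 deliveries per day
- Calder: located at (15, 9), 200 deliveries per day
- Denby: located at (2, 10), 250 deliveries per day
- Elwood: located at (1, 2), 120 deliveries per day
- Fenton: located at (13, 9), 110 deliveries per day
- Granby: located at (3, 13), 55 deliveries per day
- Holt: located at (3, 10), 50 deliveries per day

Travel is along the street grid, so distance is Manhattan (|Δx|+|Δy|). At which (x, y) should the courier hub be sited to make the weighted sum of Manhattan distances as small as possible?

(3, 9)

Manhattan distance separates: Σwᵢ(|x−xᵢ|+|y−yᵢ|) = Σwᵢ|x−xᵢ| + Σwᵢ|y−yᵢ|, so x and y are optimised independently as 1-D weighted medians.
Total weight W = 905; half = 452.5.
x-coordinate, sorted with cumulative weight:
  x=1 (Elwood, w=120) cum 120
  x=2 (Ashton, w=70) cum 190
  x=2 (Denby, w=250) cum 440
  x=3 (Granby, w=55) cum 495  ← median
  x=3 (Holt, w=50) cum 545
  x=13 (Fenton, w=110) cum 655
  x=14 (Brookfield, w=50) cum 705
  x=15 (Calder, w=200) cum 905
⇒ x* = 3
y-coordinate, sorted with cumulative weight:
  y=1 (Ashton, w=70) cum 70
  y=2 (Elwood, w=120) cum 190
  y=3 (Brookfield, w=50) cum 240
  y=9 (Calder, w=200) cum 440
  y=9 (Fenton, w=110) cum 550  ← median
  y=10 (Denby, w=250) cum 800
  y=10 (Holt, w=50) cum 850
  y=13 (Granby, w=55) cum 905
⇒ y* = 9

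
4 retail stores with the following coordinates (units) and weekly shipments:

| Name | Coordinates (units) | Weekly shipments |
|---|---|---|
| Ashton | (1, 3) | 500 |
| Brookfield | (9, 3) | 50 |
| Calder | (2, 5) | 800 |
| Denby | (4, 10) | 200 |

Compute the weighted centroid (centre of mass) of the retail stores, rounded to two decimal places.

The minimiser of Σwᵢ‖p−pᵢ‖² is the weighted centroid p* = (Σwᵢpᵢ)/(Σwᵢ).
Σwᵢ = 1550.
Σwᵢxᵢ = 500·1 + 50·9 + 800·2 + 200·4 = 3350.
Σwᵢyᵢ = 500·3 + 50·3 + 800·5 + 200·10 = 7650.
x* = 3350/1550 = 2.16, y* = 7650/1550 = 4.94.

(2.16, 4.94)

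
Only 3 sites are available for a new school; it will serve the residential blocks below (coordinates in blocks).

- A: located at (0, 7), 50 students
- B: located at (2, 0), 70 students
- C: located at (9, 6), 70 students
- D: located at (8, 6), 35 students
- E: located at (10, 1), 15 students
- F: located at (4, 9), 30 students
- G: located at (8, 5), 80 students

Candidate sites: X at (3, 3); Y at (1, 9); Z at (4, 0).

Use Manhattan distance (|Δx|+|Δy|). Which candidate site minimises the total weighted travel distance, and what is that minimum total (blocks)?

X, total 2445 blocks

Total weighted distance at each candidate:
  X (3, 3): total = 2445
  Y (1, 9): total = 3195
  Z (4, 0): total = 2905
Minimum is at X with total 2445 blocks.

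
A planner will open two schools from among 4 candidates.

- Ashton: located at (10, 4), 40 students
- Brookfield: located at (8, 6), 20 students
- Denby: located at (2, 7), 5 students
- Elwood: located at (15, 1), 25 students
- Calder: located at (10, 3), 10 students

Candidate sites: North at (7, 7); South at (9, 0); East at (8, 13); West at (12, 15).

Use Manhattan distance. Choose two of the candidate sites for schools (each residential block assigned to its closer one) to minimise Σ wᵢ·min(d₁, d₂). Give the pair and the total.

{North, South}, total 480

Evaluate every pair (each demand assigned to the nearer of the two):
  {North, South}: total = 480
  {South, East}: total = 615
  {South, West}: total = 625
  {North, East}: total = 725
  {North, West}: total = 725
  {East, West}: total = 1185
Best pair: {North, South} with total 480.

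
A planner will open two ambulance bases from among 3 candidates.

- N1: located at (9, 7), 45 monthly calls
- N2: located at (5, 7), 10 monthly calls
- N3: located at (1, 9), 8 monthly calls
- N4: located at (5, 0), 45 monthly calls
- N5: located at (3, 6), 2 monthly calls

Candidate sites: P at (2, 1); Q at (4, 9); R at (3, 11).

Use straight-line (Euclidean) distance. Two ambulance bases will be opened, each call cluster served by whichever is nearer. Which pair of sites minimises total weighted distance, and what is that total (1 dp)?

Evaluate every pair (each demand assigned to the nearer of the two):
  {P, Q}: total = 437.3
  {P, R}: total = 544.2
  {Q, R}: total = 701.1
Best pair: {P, Q} with total 437.3.

{P, Q}, total 437.3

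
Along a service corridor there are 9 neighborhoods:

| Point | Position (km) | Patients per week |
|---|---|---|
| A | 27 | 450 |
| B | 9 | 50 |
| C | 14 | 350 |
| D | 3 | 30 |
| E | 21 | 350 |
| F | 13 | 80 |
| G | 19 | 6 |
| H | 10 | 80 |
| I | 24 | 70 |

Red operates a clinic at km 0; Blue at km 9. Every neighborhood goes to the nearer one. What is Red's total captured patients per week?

30

The indifferent point is the midpoint (0+9)/2 = 4.5; neighborhoods left of it (closer to Red at 0) go to Red, those right go to Blue.
  D at 3 (w=30) → Red
  B at 9 (w=50) → Blue
  H at 10 (w=80) → Blue
  F at 13 (w=80) → Blue
  C at 14 (w=350) → Blue
  G at 19 (w=6) → Blue
  E at 21 (w=350) → Blue
  I at 24 (w=70) → Blue
  A at 27 (w=450) → Blue
Red captures 30; Blue captures 1436.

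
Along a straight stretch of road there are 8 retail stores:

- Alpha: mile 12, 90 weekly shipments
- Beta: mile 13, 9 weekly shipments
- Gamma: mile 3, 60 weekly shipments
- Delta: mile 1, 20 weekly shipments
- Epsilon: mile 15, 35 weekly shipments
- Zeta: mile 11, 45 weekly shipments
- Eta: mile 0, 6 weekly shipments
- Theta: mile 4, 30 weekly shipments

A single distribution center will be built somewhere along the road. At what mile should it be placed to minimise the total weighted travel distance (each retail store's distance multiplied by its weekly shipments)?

For a sum of weighted absolute distances on a line, the optimum is the weighted median (not the mean). Total weight W = 295; half-weight = 147.5.
Sort by position and accumulate weight:
  mile 0 (Eta, w=6) → cum 6
  mile 1 (Delta, w=20) → cum 26
  mile 3 (Gamma, w=60) → cum 86
  mile 4 (Theta, w=30) → cum 116
  mile 11 (Zeta, w=45) → cum 161  ≥ 147.5 → median here
  mile 12 (Alpha, w=90) → cum 251
  mile 13 (Beta, w=9) → cum 260
  mile 15 (Epsilon, w=35) → cum 295
Optimal location: mile 11.

x = 11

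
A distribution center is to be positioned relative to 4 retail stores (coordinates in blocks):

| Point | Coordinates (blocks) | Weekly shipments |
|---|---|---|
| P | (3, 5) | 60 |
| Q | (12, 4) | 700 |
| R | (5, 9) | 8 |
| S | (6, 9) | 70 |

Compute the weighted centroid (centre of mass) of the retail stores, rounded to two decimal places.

(10.79, 4.54)

The minimiser of Σwᵢ‖p−pᵢ‖² is the weighted centroid p* = (Σwᵢpᵢ)/(Σwᵢ).
Σwᵢ = 838.
Σwᵢxᵢ = 60·3 + 700·12 + 8·5 + 70·6 = 9040.
Σwᵢyᵢ = 60·5 + 700·4 + 8·9 + 70·9 = 3802.
x* = 9040/838 = 10.79, y* = 3802/838 = 4.54.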